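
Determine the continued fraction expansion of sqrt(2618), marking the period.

Write x_i = (sqrt(2618) + m_i)/d_i with (m_0, d_0) = (0, 1). a_0 = floor(sqrt(2618)) = 51, since 51^2 = 2601 <= 2618 < 2704 = 52^2.
Iterate m_{i+1} = d_i*a_i - m_i, d_{i+1} = (2618 - m_{i+1}^2)/d_i, a_{i+1} = floor((a_0 + m_{i+1})/d_{i+1}):
  m_1 = 1*51 - 0 = 51, d_1 = (2618 - 51^2)/1 = 17/1 = 17, a_1 = floor((51 + 51)/17) = 6.
  m_2 = 17*6 - 51 = 51, d_2 = (2618 - 51^2)/17 = 17/17 = 1, a_2 = floor((51 + 51)/1) = 102.
  m_3 = 1*102 - 51 = 51, d_3 = (2618 - 51^2)/1 = 17/1 = 17: (m_3, d_3) = (m_1, d_1) = (51, 17), so from here the quotients repeat a_1, a_2; the period length is 2.
Hence the expansion of sqrt(2618) is a_0 = 51 followed by the repeating block 6, 102 (period 2).

[51; (6, 102)]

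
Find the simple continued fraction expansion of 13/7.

Run the Euclidean algorithm on 13 and 7; the successive quotients are the partial quotients a_0, a_1, ... (each step inverts the fractional part left over by the previous one):
  13 = 1*7 + 6, so a_0 = 1.
  7 = 1*6 + 1, so a_1 = 1.
  6 = 6*1 + 0, so a_2 = 6.
The remainder reaches 0 after 3 divisions, so the expansion has 3 partial quotients, read off in order.

[1; 1, 6]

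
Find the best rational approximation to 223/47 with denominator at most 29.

128/27

Expand x = 223/47 as a continued fraction with the Euclidean algorithm:
  223 = 4*47 + 35, so a_0 = 4.
  47 = 1*35 + 12, so a_1 = 1.
  35 = 2*12 + 11, so a_2 = 2.
  12 = 1*11 + 1, so a_3 = 1.
  11 = 11*1 + 0, so a_4 = 11.
so x = [4; 1, 2, 1, 11].
Convergents (p_i = a_i*p_{i-1} + p_{i-2}, q_i = a_i*q_{i-1} + q_{i-2} with p_{-2}=0, p_{-1}=1, q_{-2}=1, q_{-1}=0), until the denominator exceeds 29:
  i=0: a_0=4, p_0 = 4*1 + 0 = 4, q_0 = 4*0 + 1 = 1.
  i=1: a_1=1, p_1 = 1*4 + 1 = 5, q_1 = 1*1 + 0 = 1.
  i=2: a_2=2, p_2 = 2*5 + 4 = 14, q_2 = 2*1 + 1 = 3.
  i=3: a_3=1, p_3 = 1*14 + 5 = 19, q_3 = 1*3 + 1 = 4.
  i=4: a_4=11, p_4 = 11*19 + 14 = 223, q_4 = 11*4 + 3 = 47.
q_4 = 47 > 29, so the last convergent with denominator <= 29 is p_3/q_3 = 19/4.
The closest fraction with denominator <= 29 is either p_3/q_3 or the intermediate fraction (k*p_3 + p_2)/(k*q_3 + q_2) with the largest k >= 1 whose denominator stays <= 29; these approach x as k grows, and every other convergent or intermediate fraction in range is farther away.
Largest k: floor((29 - q_2)/q_3) = floor((29 - 3)/4) = 6.
That gives (6*19 + 14)/(6*4 + 3) = 128/27.
Compare the errors: |x - 19/4| = |223*4 - 19*47|/(47*4) = 1/188, and |x - 128/27| = |223*27 - 128*47|/(47*27) = 5/1269.
Cross-multiplying, 5*188 = 940 < 1269 = 1*1269, so 5/1269 is smaller: the intermediate fraction 128/27 is closer to x than 19/4.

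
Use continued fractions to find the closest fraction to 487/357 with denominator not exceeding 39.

Expand x = 487/357 as a continued fraction with the Euclidean algorithm:
  487 = 1*357 + 130, so a_0 = 1.
  357 = 2*130 + 97, so a_1 = 2.
  130 = 1*97 + 33, so a_2 = 1.
  97 = 2*33 + 31, so a_3 = 2.
  33 = 1*31 + 2, so a_4 = 1.
  31 = 15*2 + 1, so a_5 = 15.
  2 = 2*1 + 0, so a_6 = 2.
so x = [1; 2, 1, 2, 1, 15, 2].
Convergents (p_i = a_i*p_{i-1} + p_{i-2}, q_i = a_i*q_{i-1} + q_{i-2} with p_{-2}=0, p_{-1}=1, q_{-2}=1, q_{-1}=0), until the denominator exceeds 39:
  i=0: a_0=1, p_0 = 1*1 + 0 = 1, q_0 = 1*0 + 1 = 1.
  i=1: a_1=2, p_1 = 2*1 + 1 = 3, q_1 = 2*1 + 0 = 2.
  i=2: a_2=1, p_2 = 1*3 + 1 = 4, q_2 = 1*2 + 1 = 3.
  i=3: a_3=2, p_3 = 2*4 + 3 = 11, q_3 = 2*3 + 2 = 8.
  i=4: a_4=1, p_4 = 1*11 + 4 = 15, q_4 = 1*8 + 3 = 11.
  i=5: a_5=15, p_5 = 15*15 + 11 = 236, q_5 = 15*11 + 8 = 173.
q_5 = 173 > 39, so the last convergent with denominator <= 39 is p_4/q_4 = 15/11.
The closest fraction with denominator <= 39 is either p_4/q_4 or the intermediate fraction (k*p_4 + p_3)/(k*q_4 + q_3) with the largest k >= 1 whose denominator stays <= 39; these approach x as k grows, and every other convergent or intermediate fraction in range is farther away.
Largest k: floor((39 - q_3)/q_4) = floor((39 - 8)/11) = 2.
That gives (2*15 + 11)/(2*11 + 8) = 41/30.
Compare the errors: |x - 15/11| = |487*11 - 15*357|/(357*11) = 2/3927, and |x - 41/30| = |487*30 - 41*357|/(357*30) = 27/10710.
Cross-multiplying, 2*10710 = 21420 < 106029 = 27*3927, so 2/3927 is smaller: the convergent 15/11 is closer to x than 41/30.

15/11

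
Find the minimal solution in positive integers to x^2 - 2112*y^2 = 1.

(x, y) = (1057, 23)

First expand sqrt(2112) as a continued fraction. With x_i = (sqrt(2112) + m_i)/d_i and (m_0, d_0) = (0, 1): a_0 = floor(sqrt(2112)) = 45, since 45^2 = 2025 <= 2112 < 2116 = 46^2.
Iterate m_{i+1} = d_i*a_i - m_i, d_{i+1} = (2112 - m_{i+1}^2)/d_i, a_{i+1} = floor((a_0 + m_{i+1})/d_{i+1}):
  m_1 = 1*45 - 0 = 45, d_1 = (2112 - 45^2)/1 = 87/1 = 87, a_1 = floor((45 + 45)/87) = 1.
  m_2 = 87*1 - 45 = 42, d_2 = (2112 - 42^2)/87 = 348/87 = 4, a_2 = floor((45 + 42)/4) = 21.
  m_3 = 4*21 - 42 = 42, d_3 = (2112 - 42^2)/4 = 348/4 = 87, a_3 = floor((45 + 42)/87) = 1.
  m_4 = 87*1 - 42 = 45, d_4 = (2112 - 45^2)/87 = 87/87 = 1, a_4 = floor((45 + 45)/1) = 90.
  m_5 = 1*90 - 45 = 45, d_5 = (2112 - 45^2)/1 = 87/1 = 87: (m_5, d_5) = (m_1, d_1) = (45, 87), so from here the quotients repeat a_1, ..., a_4; the period length is 4.
So sqrt(2112) = [45; (1, 21, 1, 90)] with period length k = 4.
k is even, so the fundamental solution of x^2 - 2112y^2 = 1 is (p_{k-1}, q_{k-1}) = (p_3, q_3); compute convergents through index 3.
Convergents (p_i = a_i*p_{i-1} + p_{i-2}, q_i = a_i*q_{i-1} + q_{i-2} with p_{-2}=0, p_{-1}=1, q_{-2}=1, q_{-1}=0):
  i=0: a_0=45, p_0 = 45*1 + 0 = 45, q_0 = 45*0 + 1 = 1.
  i=1: a_1=1, p_1 = 1*45 + 1 = 46, q_1 = 1*1 + 0 = 1.
  i=2: a_2=21, p_2 = 21*46 + 45 = 1011, q_2 = 21*1 + 1 = 22.
  i=3: a_3=1, p_3 = 1*1011 + 46 = 1057, q_3 = 1*22 + 1 = 23.
Check: 1057^2 - 2112*23^2 = 1117249 - 1117248 = 1, so (x, y) = (1057, 23) solves the equation, and by the theorem it is the least positive solution.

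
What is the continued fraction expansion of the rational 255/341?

Run the Euclidean algorithm on 255 and 341; the successive quotients are the partial quotients a_0, a_1, ... (each step inverts the fractional part left over by the previous one):
  255 = 0*341 + 255, so a_0 = 0.
  341 = 1*255 + 86, so a_1 = 1.
  255 = 2*86 + 83, so a_2 = 2.
  86 = 1*83 + 3, so a_3 = 1.
  83 = 27*3 + 2, so a_4 = 27.
  3 = 1*2 + 1, so a_5 = 1.
  2 = 2*1 + 0, so a_6 = 2.
The remainder reaches 0 after 7 divisions, so the expansion has 7 partial quotients, read off in order.

[0; 1, 2, 1, 27, 1, 2]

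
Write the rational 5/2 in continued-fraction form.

[2; 2]

Run the Euclidean algorithm on 5 and 2; the successive quotients are the partial quotients a_0, a_1, ... (each step inverts the fractional part left over by the previous one):
  5 = 2*2 + 1, so a_0 = 2.
  2 = 2*1 + 0, so a_1 = 2.
The remainder reaches 0 after 2 divisions, so the expansion has 2 partial quotients, read off in order.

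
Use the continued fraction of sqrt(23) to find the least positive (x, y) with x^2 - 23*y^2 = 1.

First expand sqrt(23) as a continued fraction. With x_i = (sqrt(23) + m_i)/d_i and (m_0, d_0) = (0, 1): a_0 = floor(sqrt(23)) = 4, since 4^2 = 16 <= 23 < 25 = 5^2.
Iterate m_{i+1} = d_i*a_i - m_i, d_{i+1} = (23 - m_{i+1}^2)/d_i, a_{i+1} = floor((a_0 + m_{i+1})/d_{i+1}):
  m_1 = 1*4 - 0 = 4, d_1 = (23 - 4^2)/1 = 7/1 = 7, a_1 = floor((4 + 4)/7) = 1.
  m_2 = 7*1 - 4 = 3, d_2 = (23 - 3^2)/7 = 14/7 = 2, a_2 = floor((4 + 3)/2) = 3.
  m_3 = 2*3 - 3 = 3, d_3 = (23 - 3^2)/2 = 14/2 = 7, a_3 = floor((4 + 3)/7) = 1.
  m_4 = 7*1 - 3 = 4, d_4 = (23 - 4^2)/7 = 7/7 = 1, a_4 = floor((4 + 4)/1) = 8.
  m_5 = 1*8 - 4 = 4, d_5 = (23 - 4^2)/1 = 7/1 = 7: (m_5, d_5) = (m_1, d_1) = (4, 7), so from here the quotients repeat a_1, ..., a_4; the period length is 4.
So sqrt(23) = [4; (1, 3, 1, 8)] with period length k = 4.
k is even, so the fundamental solution of x^2 - 23y^2 = 1 is (p_{k-1}, q_{k-1}) = (p_3, q_3); compute convergents through index 3.
Convergents (p_i = a_i*p_{i-1} + p_{i-2}, q_i = a_i*q_{i-1} + q_{i-2} with p_{-2}=0, p_{-1}=1, q_{-2}=1, q_{-1}=0):
  i=0: a_0=4, p_0 = 4*1 + 0 = 4, q_0 = 4*0 + 1 = 1.
  i=1: a_1=1, p_1 = 1*4 + 1 = 5, q_1 = 1*1 + 0 = 1.
  i=2: a_2=3, p_2 = 3*5 + 4 = 19, q_2 = 3*1 + 1 = 4.
  i=3: a_3=1, p_3 = 1*19 + 5 = 24, q_3 = 1*4 + 1 = 5.
Check: 24^2 - 23*5^2 = 576 - 575 = 1, so (x, y) = (24, 5) solves the equation, and by the theorem it is the least positive solution.

(x, y) = (24, 5)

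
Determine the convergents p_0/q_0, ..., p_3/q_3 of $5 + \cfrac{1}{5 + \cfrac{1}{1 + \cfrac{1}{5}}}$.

Using the convergent recurrence p_i = a_i*p_{i-1} + p_{i-2}, q_i = a_i*q_{i-1} + q_{i-2} with p_{-2}=0, p_{-1}=1, q_{-2}=1, q_{-1}=0:
  i=0: a_0=5, p_0 = 5*1 + 0 = 5, q_0 = 5*0 + 1 = 1.
  i=1: a_1=5, p_1 = 5*5 + 1 = 26, q_1 = 5*1 + 0 = 5.
  i=2: a_2=1, p_2 = 1*26 + 5 = 31, q_2 = 1*5 + 1 = 6.
  i=3: a_3=5, p_3 = 5*31 + 26 = 181, q_3 = 5*6 + 5 = 35.

5/1, 26/5, 31/6, 181/35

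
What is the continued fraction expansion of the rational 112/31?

Run the Euclidean algorithm on 112 and 31; the successive quotients are the partial quotients a_0, a_1, ... (each step inverts the fractional part left over by the previous one):
  112 = 3*31 + 19, so a_0 = 3.
  31 = 1*19 + 12, so a_1 = 1.
  19 = 1*12 + 7, so a_2 = 1.
  12 = 1*7 + 5, so a_3 = 1.
  7 = 1*5 + 2, so a_4 = 1.
  5 = 2*2 + 1, so a_5 = 2.
  2 = 2*1 + 0, so a_6 = 2.
The remainder reaches 0 after 7 divisions, so the expansion has 7 partial quotients, read off in order.

[3; 1, 1, 1, 1, 2, 2]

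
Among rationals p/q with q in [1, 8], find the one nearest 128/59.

Expand x = 128/59 as a continued fraction with the Euclidean algorithm:
  128 = 2*59 + 10, so a_0 = 2.
  59 = 5*10 + 9, so a_1 = 5.
  10 = 1*9 + 1, so a_2 = 1.
  9 = 9*1 + 0, so a_3 = 9.
so x = [2; 5, 1, 9].
Convergents (p_i = a_i*p_{i-1} + p_{i-2}, q_i = a_i*q_{i-1} + q_{i-2} with p_{-2}=0, p_{-1}=1, q_{-2}=1, q_{-1}=0), until the denominator exceeds 8:
  i=0: a_0=2, p_0 = 2*1 + 0 = 2, q_0 = 2*0 + 1 = 1.
  i=1: a_1=5, p_1 = 5*2 + 1 = 11, q_1 = 5*1 + 0 = 5.
  i=2: a_2=1, p_2 = 1*11 + 2 = 13, q_2 = 1*5 + 1 = 6.
  i=3: a_3=9, p_3 = 9*13 + 11 = 128, q_3 = 9*6 + 5 = 59.
q_3 = 59 > 8, so the last convergent with denominator <= 8 is p_2/q_2 = 13/6.
The closest fraction with denominator <= 8 is either p_2/q_2 or the intermediate fraction (k*p_2 + p_1)/(k*q_2 + q_1) with the largest k >= 1 whose denominator stays <= 8; these approach x as k grows, and every other convergent or intermediate fraction in range is farther away.
Largest k: floor((8 - q_1)/q_2) = floor((8 - 5)/6) = 0.
Since k = 0, no intermediate fraction beyond p_2/q_2 has denominator <= 8, so the convergent 13/6 is the closest (its error is |128*6 - 13*59|/(59*6) = 1/354).

13/6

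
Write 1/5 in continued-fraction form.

Run the Euclidean algorithm on 1 and 5; the successive quotients are the partial quotients a_0, a_1, ... (each step inverts the fractional part left over by the previous one):
  1 = 0*5 + 1, so a_0 = 0.
  5 = 5*1 + 0, so a_1 = 5.
The remainder reaches 0 after 2 divisions, so the expansion has 2 partial quotients, read off in order.

[0; 5]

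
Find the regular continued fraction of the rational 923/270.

[3; 2, 2, 1, 1, 3, 6]

Run the Euclidean algorithm on 923 and 270; the successive quotients are the partial quotients a_0, a_1, ... (each step inverts the fractional part left over by the previous one):
  923 = 3*270 + 113, so a_0 = 3.
  270 = 2*113 + 44, so a_1 = 2.
  113 = 2*44 + 25, so a_2 = 2.
  44 = 1*25 + 19, so a_3 = 1.
  25 = 1*19 + 6, so a_4 = 1.
  19 = 3*6 + 1, so a_5 = 3.
  6 = 6*1 + 0, so a_6 = 6.
The remainder reaches 0 after 7 divisions, so the expansion has 7 partial quotients, read off in order.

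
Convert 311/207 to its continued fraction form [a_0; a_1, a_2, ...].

[1; 1, 1, 103]

Run the Euclidean algorithm on 311 and 207; the successive quotients are the partial quotients a_0, a_1, ... (each step inverts the fractional part left over by the previous one):
  311 = 1*207 + 104, so a_0 = 1.
  207 = 1*104 + 103, so a_1 = 1.
  104 = 1*103 + 1, so a_2 = 1.
  103 = 103*1 + 0, so a_3 = 103.
The remainder reaches 0 after 4 divisions, so the expansion has 4 partial quotients, read off in order.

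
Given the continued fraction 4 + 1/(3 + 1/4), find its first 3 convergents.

Using the convergent recurrence p_i = a_i*p_{i-1} + p_{i-2}, q_i = a_i*q_{i-1} + q_{i-2} with p_{-2}=0, p_{-1}=1, q_{-2}=1, q_{-1}=0:
  i=0: a_0=4, p_0 = 4*1 + 0 = 4, q_0 = 4*0 + 1 = 1.
  i=1: a_1=3, p_1 = 3*4 + 1 = 13, q_1 = 3*1 + 0 = 3.
  i=2: a_2=4, p_2 = 4*13 + 4 = 56, q_2 = 4*3 + 1 = 13.

4/1, 13/3, 56/13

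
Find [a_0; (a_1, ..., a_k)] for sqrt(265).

[16; (3, 1, 1, 2, 2, 1, 1, 3, 32)]

Write x_i = (sqrt(265) + m_i)/d_i with (m_0, d_0) = (0, 1). a_0 = floor(sqrt(265)) = 16, since 16^2 = 256 <= 265 < 289 = 17^2.
Iterate m_{i+1} = d_i*a_i - m_i, d_{i+1} = (265 - m_{i+1}^2)/d_i, a_{i+1} = floor((a_0 + m_{i+1})/d_{i+1}):
  m_1 = 1*16 - 0 = 16, d_1 = (265 - 16^2)/1 = 9/1 = 9, a_1 = floor((16 + 16)/9) = 3.
  m_2 = 9*3 - 16 = 11, d_2 = (265 - 11^2)/9 = 144/9 = 16, a_2 = floor((16 + 11)/16) = 1.
  m_3 = 16*1 - 11 = 5, d_3 = (265 - 5^2)/16 = 240/16 = 15, a_3 = floor((16 + 5)/15) = 1.
  m_4 = 15*1 - 5 = 10, d_4 = (265 - 10^2)/15 = 165/15 = 11, a_4 = floor((16 + 10)/11) = 2.
  m_5 = 11*2 - 10 = 12, d_5 = (265 - 12^2)/11 = 121/11 = 11, a_5 = floor((16 + 12)/11) = 2.
  m_6 = 11*2 - 12 = 10, d_6 = (265 - 10^2)/11 = 165/11 = 15, a_6 = floor((16 + 10)/15) = 1.
  m_7 = 15*1 - 10 = 5, d_7 = (265 - 5^2)/15 = 240/15 = 16, a_7 = floor((16 + 5)/16) = 1.
  m_8 = 16*1 - 5 = 11, d_8 = (265 - 11^2)/16 = 144/16 = 9, a_8 = floor((16 + 11)/9) = 3.
  m_9 = 9*3 - 11 = 16, d_9 = (265 - 16^2)/9 = 9/9 = 1, a_9 = floor((16 + 16)/1) = 32.
  m_10 = 1*32 - 16 = 16, d_10 = (265 - 16^2)/1 = 9/1 = 9: (m_10, d_10) = (m_1, d_1) = (16, 9), so from here the quotients repeat a_1, ..., a_9; the period length is 9.
Hence the expansion of sqrt(265) is a_0 = 16 followed by the repeating block 3, 1, 1, 2, 2, 1, 1, 3, 32 (period 9).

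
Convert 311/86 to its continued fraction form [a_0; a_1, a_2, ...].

[3; 1, 1, 1, 1, 1, 1, 6]

Run the Euclidean algorithm on 311 and 86; the successive quotients are the partial quotients a_0, a_1, ... (each step inverts the fractional part left over by the previous one):
  311 = 3*86 + 53, so a_0 = 3.
  86 = 1*53 + 33, so a_1 = 1.
  53 = 1*33 + 20, so a_2 = 1.
  33 = 1*20 + 13, so a_3 = 1.
  20 = 1*13 + 7, so a_4 = 1.
  13 = 1*7 + 6, so a_5 = 1.
  7 = 1*6 + 1, so a_6 = 1.
  6 = 6*1 + 0, so a_7 = 6.
The remainder reaches 0 after 8 divisions, so the expansion has 8 partial quotients, read off in order.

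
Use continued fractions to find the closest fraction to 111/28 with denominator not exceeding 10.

Expand x = 111/28 as a continued fraction with the Euclidean algorithm:
  111 = 3*28 + 27, so a_0 = 3.
  28 = 1*27 + 1, so a_1 = 1.
  27 = 27*1 + 0, so a_2 = 27.
so x = [3; 1, 27].
Convergents (p_i = a_i*p_{i-1} + p_{i-2}, q_i = a_i*q_{i-1} + q_{i-2} with p_{-2}=0, p_{-1}=1, q_{-2}=1, q_{-1}=0), until the denominator exceeds 10:
  i=0: a_0=3, p_0 = 3*1 + 0 = 3, q_0 = 3*0 + 1 = 1.
  i=1: a_1=1, p_1 = 1*3 + 1 = 4, q_1 = 1*1 + 0 = 1.
  i=2: a_2=27, p_2 = 27*4 + 3 = 111, q_2 = 27*1 + 1 = 28.
q_2 = 28 > 10, so the last convergent with denominator <= 10 is p_1/q_1 = 4/1.
The closest fraction with denominator <= 10 is either p_1/q_1 or the intermediate fraction (k*p_1 + p_0)/(k*q_1 + q_0) with the largest k >= 1 whose denominator stays <= 10; these approach x as k grows, and every other convergent or intermediate fraction in range is farther away.
Largest k: floor((10 - q_0)/q_1) = floor((10 - 1)/1) = 9.
That gives (9*4 + 3)/(9*1 + 1) = 39/10.
Compare the errors: |x - 4/1| = |111*1 - 4*28|/(28*1) = 1/28, and |x - 39/10| = |111*10 - 39*28|/(28*10) = 18/280.
Cross-multiplying, 1*280 = 280 < 504 = 18*28, so 1/28 is smaller: the convergent 4/1 is closer to x than 39/10.

4/1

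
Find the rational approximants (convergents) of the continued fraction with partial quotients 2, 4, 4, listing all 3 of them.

Using the convergent recurrence p_i = a_i*p_{i-1} + p_{i-2}, q_i = a_i*q_{i-1} + q_{i-2} with p_{-2}=0, p_{-1}=1, q_{-2}=1, q_{-1}=0:
  i=0: a_0=2, p_0 = 2*1 + 0 = 2, q_0 = 2*0 + 1 = 1.
  i=1: a_1=4, p_1 = 4*2 + 1 = 9, q_1 = 4*1 + 0 = 4.
  i=2: a_2=4, p_2 = 4*9 + 2 = 38, q_2 = 4*4 + 1 = 17.

2/1, 9/4, 38/17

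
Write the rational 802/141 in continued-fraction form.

[5; 1, 2, 4, 1, 8]

Run the Euclidean algorithm on 802 and 141; the successive quotients are the partial quotients a_0, a_1, ... (each step inverts the fractional part left over by the previous one):
  802 = 5*141 + 97, so a_0 = 5.
  141 = 1*97 + 44, so a_1 = 1.
  97 = 2*44 + 9, so a_2 = 2.
  44 = 4*9 + 8, so a_3 = 4.
  9 = 1*8 + 1, so a_4 = 1.
  8 = 8*1 + 0, so a_5 = 8.
The remainder reaches 0 after 6 divisions, so the expansion has 6 partial quotients, read off in order.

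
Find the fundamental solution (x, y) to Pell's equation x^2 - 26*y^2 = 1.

First expand sqrt(26) as a continued fraction. With x_i = (sqrt(26) + m_i)/d_i and (m_0, d_0) = (0, 1): a_0 = floor(sqrt(26)) = 5, since 5^2 = 25 <= 26 < 36 = 6^2.
Iterate m_{i+1} = d_i*a_i - m_i, d_{i+1} = (26 - m_{i+1}^2)/d_i, a_{i+1} = floor((a_0 + m_{i+1})/d_{i+1}):
  m_1 = 1*5 - 0 = 5, d_1 = (26 - 5^2)/1 = 1/1 = 1, a_1 = floor((5 + 5)/1) = 10.
  m_2 = 1*10 - 5 = 5, d_2 = (26 - 5^2)/1 = 1/1 = 1: (m_2, d_2) = (m_1, d_1) = (5, 1), so from here the quotient a_1 repeats; the period length is 1.
So sqrt(26) = [5; (10)] with period length k = 1.
k is odd, so (p_{k-1}, q_{k-1}) only solves x^2 - 26y^2 = -1 and the fundamental solution of x^2 - 26y^2 = 1 is (p_{2k-1}, q_{2k-1}) = (p_1, q_1); compute convergents through index 1, running through the period twice.
Convergents (p_i = a_i*p_{i-1} + p_{i-2}, q_i = a_i*q_{i-1} + q_{i-2} with p_{-2}=0, p_{-1}=1, q_{-2}=1, q_{-1}=0):
  i=0: a_0=5, p_0 = 5*1 + 0 = 5, q_0 = 5*0 + 1 = 1.
  i=1: a_1=10, p_1 = 10*5 + 1 = 51, q_1 = 10*1 + 0 = 10.
Indeed p_0^2 - 26*q_0^2 = 25 - 26 = -1, not +1.
Check: 51^2 - 26*10^2 = 2601 - 2600 = 1, so (x, y) = (51, 10) solves the equation, and by the theorem it is the least positive solution.

(x, y) = (51, 10)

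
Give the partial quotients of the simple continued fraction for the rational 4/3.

Run the Euclidean algorithm on 4 and 3; the successive quotients are the partial quotients a_0, a_1, ... (each step inverts the fractional part left over by the previous one):
  4 = 1*3 + 1, so a_0 = 1.
  3 = 3*1 + 0, so a_1 = 3.
The remainder reaches 0 after 2 divisions, so the expansion has 2 partial quotients, read off in order.

[1; 3]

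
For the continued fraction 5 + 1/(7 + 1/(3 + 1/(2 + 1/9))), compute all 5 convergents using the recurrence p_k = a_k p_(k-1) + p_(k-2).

5/1, 36/7, 113/22, 262/51, 2471/481

Using the convergent recurrence p_i = a_i*p_{i-1} + p_{i-2}, q_i = a_i*q_{i-1} + q_{i-2} with p_{-2}=0, p_{-1}=1, q_{-2}=1, q_{-1}=0:
  i=0: a_0=5, p_0 = 5*1 + 0 = 5, q_0 = 5*0 + 1 = 1.
  i=1: a_1=7, p_1 = 7*5 + 1 = 36, q_1 = 7*1 + 0 = 7.
  i=2: a_2=3, p_2 = 3*36 + 5 = 113, q_2 = 3*7 + 1 = 22.
  i=3: a_3=2, p_3 = 2*113 + 36 = 262, q_3 = 2*22 + 7 = 51.
  i=4: a_4=9, p_4 = 9*262 + 113 = 2471, q_4 = 9*51 + 22 = 481.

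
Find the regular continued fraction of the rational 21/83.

Run the Euclidean algorithm on 21 and 83; the successive quotients are the partial quotients a_0, a_1, ... (each step inverts the fractional part left over by the previous one):
  21 = 0*83 + 21, so a_0 = 0.
  83 = 3*21 + 20, so a_1 = 3.
  21 = 1*20 + 1, so a_2 = 1.
  20 = 20*1 + 0, so a_3 = 20.
The remainder reaches 0 after 4 divisions, so the expansion has 4 partial quotients, read off in order.

[0; 3, 1, 20]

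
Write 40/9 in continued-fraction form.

[4; 2, 4]

Run the Euclidean algorithm on 40 and 9; the successive quotients are the partial quotients a_0, a_1, ... (each step inverts the fractional part left over by the previous one):
  40 = 4*9 + 4, so a_0 = 4.
  9 = 2*4 + 1, so a_1 = 2.
  4 = 4*1 + 0, so a_2 = 4.
The remainder reaches 0 after 3 divisions, so the expansion has 3 partial quotients, read off in order.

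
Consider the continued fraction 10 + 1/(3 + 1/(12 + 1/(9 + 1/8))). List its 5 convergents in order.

Using the convergent recurrence p_i = a_i*p_{i-1} + p_{i-2}, q_i = a_i*q_{i-1} + q_{i-2} with p_{-2}=0, p_{-1}=1, q_{-2}=1, q_{-1}=0:
  i=0: a_0=10, p_0 = 10*1 + 0 = 10, q_0 = 10*0 + 1 = 1.
  i=1: a_1=3, p_1 = 3*10 + 1 = 31, q_1 = 3*1 + 0 = 3.
  i=2: a_2=12, p_2 = 12*31 + 10 = 382, q_2 = 12*3 + 1 = 37.
  i=3: a_3=9, p_3 = 9*382 + 31 = 3469, q_3 = 9*37 + 3 = 336.
  i=4: a_4=8, p_4 = 8*3469 + 382 = 28134, q_4 = 8*336 + 37 = 2725.

10/1, 31/3, 382/37, 3469/336, 28134/2725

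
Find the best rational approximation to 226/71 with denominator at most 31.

Expand x = 226/71 as a continued fraction with the Euclidean algorithm:
  226 = 3*71 + 13, so a_0 = 3.
  71 = 5*13 + 6, so a_1 = 5.
  13 = 2*6 + 1, so a_2 = 2.
  6 = 6*1 + 0, so a_3 = 6.
so x = [3; 5, 2, 6].
Convergents (p_i = a_i*p_{i-1} + p_{i-2}, q_i = a_i*q_{i-1} + q_{i-2} with p_{-2}=0, p_{-1}=1, q_{-2}=1, q_{-1}=0), until the denominator exceeds 31:
  i=0: a_0=3, p_0 = 3*1 + 0 = 3, q_0 = 3*0 + 1 = 1.
  i=1: a_1=5, p_1 = 5*3 + 1 = 16, q_1 = 5*1 + 0 = 5.
  i=2: a_2=2, p_2 = 2*16 + 3 = 35, q_2 = 2*5 + 1 = 11.
  i=3: a_3=6, p_3 = 6*35 + 16 = 226, q_3 = 6*11 + 5 = 71.
q_3 = 71 > 31, so the last convergent with denominator <= 31 is p_2/q_2 = 35/11.
The closest fraction with denominator <= 31 is either p_2/q_2 or the intermediate fraction (k*p_2 + p_1)/(k*q_2 + q_1) with the largest k >= 1 whose denominator stays <= 31; these approach x as k grows, and every other convergent or intermediate fraction in range is farther away.
Largest k: floor((31 - q_1)/q_2) = floor((31 - 5)/11) = 2.
That gives (2*35 + 16)/(2*11 + 5) = 86/27.
Compare the errors: |x - 35/11| = |226*11 - 35*71|/(71*11) = 1/781, and |x - 86/27| = |226*27 - 86*71|/(71*27) = 4/1917.
Cross-multiplying, 1*1917 = 1917 < 3124 = 4*781, so 1/781 is smaller: the convergent 35/11 is closer to x than 86/27.

35/11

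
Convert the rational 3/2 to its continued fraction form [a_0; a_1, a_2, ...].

[1; 2]

Run the Euclidean algorithm on 3 and 2; the successive quotients are the partial quotients a_0, a_1, ... (each step inverts the fractional part left over by the previous one):
  3 = 1*2 + 1, so a_0 = 1.
  2 = 2*1 + 0, so a_1 = 2.
The remainder reaches 0 after 2 divisions, so the expansion has 2 partial quotients, read off in order.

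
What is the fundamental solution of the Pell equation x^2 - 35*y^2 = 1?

(x, y) = (6, 1)

First expand sqrt(35) as a continued fraction. With x_i = (sqrt(35) + m_i)/d_i and (m_0, d_0) = (0, 1): a_0 = floor(sqrt(35)) = 5, since 5^2 = 25 <= 35 < 36 = 6^2.
Iterate m_{i+1} = d_i*a_i - m_i, d_{i+1} = (35 - m_{i+1}^2)/d_i, a_{i+1} = floor((a_0 + m_{i+1})/d_{i+1}):
  m_1 = 1*5 - 0 = 5, d_1 = (35 - 5^2)/1 = 10/1 = 10, a_1 = floor((5 + 5)/10) = 1.
  m_2 = 10*1 - 5 = 5, d_2 = (35 - 5^2)/10 = 10/10 = 1, a_2 = floor((5 + 5)/1) = 10.
  m_3 = 1*10 - 5 = 5, d_3 = (35 - 5^2)/1 = 10/1 = 10: (m_3, d_3) = (m_1, d_1) = (5, 10), so from here the quotients repeat a_1, a_2; the period length is 2.
So sqrt(35) = [5; (1, 10)] with period length k = 2.
k is even, so the fundamental solution of x^2 - 35y^2 = 1 is (p_{k-1}, q_{k-1}) = (p_1, q_1); compute convergents through index 1.
Convergents (p_i = a_i*p_{i-1} + p_{i-2}, q_i = a_i*q_{i-1} + q_{i-2} with p_{-2}=0, p_{-1}=1, q_{-2}=1, q_{-1}=0):
  i=0: a_0=5, p_0 = 5*1 + 0 = 5, q_0 = 5*0 + 1 = 1.
  i=1: a_1=1, p_1 = 1*5 + 1 = 6, q_1 = 1*1 + 0 = 1.
Check: 6^2 - 35*1^2 = 36 - 35 = 1, so (x, y) = (6, 1) solves the equation, and by the theorem it is the least positive solution.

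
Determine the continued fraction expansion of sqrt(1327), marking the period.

Write x_i = (sqrt(1327) + m_i)/d_i with (m_0, d_0) = (0, 1). a_0 = floor(sqrt(1327)) = 36, since 36^2 = 1296 <= 1327 < 1369 = 37^2.
Iterate m_{i+1} = d_i*a_i - m_i, d_{i+1} = (1327 - m_{i+1}^2)/d_i, a_{i+1} = floor((a_0 + m_{i+1})/d_{i+1}):
  m_1 = 1*36 - 0 = 36, d_1 = (1327 - 36^2)/1 = 31/1 = 31, a_1 = floor((36 + 36)/31) = 2.
  m_2 = 31*2 - 36 = 26, d_2 = (1327 - 26^2)/31 = 651/31 = 21, a_2 = floor((36 + 26)/21) = 2.
  m_3 = 21*2 - 26 = 16, d_3 = (1327 - 16^2)/21 = 1071/21 = 51, a_3 = floor((36 + 16)/51) = 1.
  m_4 = 51*1 - 16 = 35, d_4 = (1327 - 35^2)/51 = 102/51 = 2, a_4 = floor((36 + 35)/2) = 35.
  m_5 = 2*35 - 35 = 35, d_5 = (1327 - 35^2)/2 = 102/2 = 51, a_5 = floor((36 + 35)/51) = 1.
  m_6 = 51*1 - 35 = 16, d_6 = (1327 - 16^2)/51 = 1071/51 = 21, a_6 = floor((36 + 16)/21) = 2.
  m_7 = 21*2 - 16 = 26, d_7 = (1327 - 26^2)/21 = 651/21 = 31, a_7 = floor((36 + 26)/31) = 2.
  m_8 = 31*2 - 26 = 36, d_8 = (1327 - 36^2)/31 = 31/31 = 1, a_8 = floor((36 + 36)/1) = 72.
  m_9 = 1*72 - 36 = 36, d_9 = (1327 - 36^2)/1 = 31/1 = 31: (m_9, d_9) = (m_1, d_1) = (36, 31), so from here the quotients repeat a_1, ..., a_8; the period length is 8.
Hence the expansion of sqrt(1327) is a_0 = 36 followed by the repeating block 2, 2, 1, 35, 1, 2, 2, 72 (period 8).

[36; (2, 2, 1, 35, 1, 2, 2, 72)]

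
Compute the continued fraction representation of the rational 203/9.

Run the Euclidean algorithm on 203 and 9; the successive quotients are the partial quotients a_0, a_1, ... (each step inverts the fractional part left over by the previous one):
  203 = 22*9 + 5, so a_0 = 22.
  9 = 1*5 + 4, so a_1 = 1.
  5 = 1*4 + 1, so a_2 = 1.
  4 = 4*1 + 0, so a_3 = 4.
The remainder reaches 0 after 4 divisions, so the expansion has 4 partial quotients, read off in order.

[22; 1, 1, 4]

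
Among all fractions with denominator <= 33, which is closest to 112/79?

17/12

Expand x = 112/79 as a continued fraction with the Euclidean algorithm:
  112 = 1*79 + 33, so a_0 = 1.
  79 = 2*33 + 13, so a_1 = 2.
  33 = 2*13 + 7, so a_2 = 2.
  13 = 1*7 + 6, so a_3 = 1.
  7 = 1*6 + 1, so a_4 = 1.
  6 = 6*1 + 0, so a_5 = 6.
so x = [1; 2, 2, 1, 1, 6].
Convergents (p_i = a_i*p_{i-1} + p_{i-2}, q_i = a_i*q_{i-1} + q_{i-2} with p_{-2}=0, p_{-1}=1, q_{-2}=1, q_{-1}=0), until the denominator exceeds 33:
  i=0: a_0=1, p_0 = 1*1 + 0 = 1, q_0 = 1*0 + 1 = 1.
  i=1: a_1=2, p_1 = 2*1 + 1 = 3, q_1 = 2*1 + 0 = 2.
  i=2: a_2=2, p_2 = 2*3 + 1 = 7, q_2 = 2*2 + 1 = 5.
  i=3: a_3=1, p_3 = 1*7 + 3 = 10, q_3 = 1*5 + 2 = 7.
  i=4: a_4=1, p_4 = 1*10 + 7 = 17, q_4 = 1*7 + 5 = 12.
  i=5: a_5=6, p_5 = 6*17 + 10 = 112, q_5 = 6*12 + 7 = 79.
q_5 = 79 > 33, so the last convergent with denominator <= 33 is p_4/q_4 = 17/12.
The closest fraction with denominator <= 33 is either p_4/q_4 or the intermediate fraction (k*p_4 + p_3)/(k*q_4 + q_3) with the largest k >= 1 whose denominator stays <= 33; these approach x as k grows, and every other convergent or intermediate fraction in range is farther away.
Largest k: floor((33 - q_3)/q_4) = floor((33 - 7)/12) = 2.
That gives (2*17 + 10)/(2*12 + 7) = 44/31.
Compare the errors: |x - 17/12| = |112*12 - 17*79|/(79*12) = 1/948, and |x - 44/31| = |112*31 - 44*79|/(79*31) = 4/2449.
Cross-multiplying, 1*2449 = 2449 < 3792 = 4*948, so 1/948 is smaller: the convergent 17/12 is closer to x than 44/31.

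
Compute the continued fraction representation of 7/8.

[0; 1, 7]

Run the Euclidean algorithm on 7 and 8; the successive quotients are the partial quotients a_0, a_1, ... (each step inverts the fractional part left over by the previous one):
  7 = 0*8 + 7, so a_0 = 0.
  8 = 1*7 + 1, so a_1 = 1.
  7 = 7*1 + 0, so a_2 = 7.
The remainder reaches 0 after 3 divisions, so the expansion has 3 partial quotients, read off in order.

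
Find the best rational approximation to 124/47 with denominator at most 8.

Expand x = 124/47 as a continued fraction with the Euclidean algorithm:
  124 = 2*47 + 30, so a_0 = 2.
  47 = 1*30 + 17, so a_1 = 1.
  30 = 1*17 + 13, so a_2 = 1.
  17 = 1*13 + 4, so a_3 = 1.
  13 = 3*4 + 1, so a_4 = 3.
  4 = 4*1 + 0, so a_5 = 4.
so x = [2; 1, 1, 1, 3, 4].
Convergents (p_i = a_i*p_{i-1} + p_{i-2}, q_i = a_i*q_{i-1} + q_{i-2} with p_{-2}=0, p_{-1}=1, q_{-2}=1, q_{-1}=0), until the denominator exceeds 8:
  i=0: a_0=2, p_0 = 2*1 + 0 = 2, q_0 = 2*0 + 1 = 1.
  i=1: a_1=1, p_1 = 1*2 + 1 = 3, q_1 = 1*1 + 0 = 1.
  i=2: a_2=1, p_2 = 1*3 + 2 = 5, q_2 = 1*1 + 1 = 2.
  i=3: a_3=1, p_3 = 1*5 + 3 = 8, q_3 = 1*2 + 1 = 3.
  i=4: a_4=3, p_4 = 3*8 + 5 = 29, q_4 = 3*3 + 2 = 11.
q_4 = 11 > 8, so the last convergent with denominator <= 8 is p_3/q_3 = 8/3.
The closest fraction with denominator <= 8 is either p_3/q_3 or the intermediate fraction (k*p_3 + p_2)/(k*q_3 + q_2) with the largest k >= 1 whose denominator stays <= 8; these approach x as k grows, and every other convergent or intermediate fraction in range is farther away.
Largest k: floor((8 - q_2)/q_3) = floor((8 - 2)/3) = 2.
That gives (2*8 + 5)/(2*3 + 2) = 21/8.
Compare the errors: |x - 8/3| = |124*3 - 8*47|/(47*3) = 4/141, and |x - 21/8| = |124*8 - 21*47|/(47*8) = 5/376.
Cross-multiplying, 5*141 = 705 < 1504 = 4*376, so 5/376 is smaller: the intermediate fraction 21/8 is closer to x than 8/3.

21/8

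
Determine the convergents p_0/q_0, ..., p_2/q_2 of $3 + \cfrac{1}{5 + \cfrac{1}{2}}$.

3/1, 16/5, 35/11

Using the convergent recurrence p_i = a_i*p_{i-1} + p_{i-2}, q_i = a_i*q_{i-1} + q_{i-2} with p_{-2}=0, p_{-1}=1, q_{-2}=1, q_{-1}=0:
  i=0: a_0=3, p_0 = 3*1 + 0 = 3, q_0 = 3*0 + 1 = 1.
  i=1: a_1=5, p_1 = 5*3 + 1 = 16, q_1 = 5*1 + 0 = 5.
  i=2: a_2=2, p_2 = 2*16 + 3 = 35, q_2 = 2*5 + 1 = 11.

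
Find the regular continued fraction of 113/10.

Run the Euclidean algorithm on 113 and 10; the successive quotients are the partial quotients a_0, a_1, ... (each step inverts the fractional part left over by the previous one):
  113 = 11*10 + 3, so a_0 = 11.
  10 = 3*3 + 1, so a_1 = 3.
  3 = 3*1 + 0, so a_2 = 3.
The remainder reaches 0 after 3 divisions, so the expansion has 3 partial quotients, read off in order.

[11; 3, 3]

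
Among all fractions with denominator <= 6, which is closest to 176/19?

37/4

Expand x = 176/19 as a continued fraction with the Euclidean algorithm:
  176 = 9*19 + 5, so a_0 = 9.
  19 = 3*5 + 4, so a_1 = 3.
  5 = 1*4 + 1, so a_2 = 1.
  4 = 4*1 + 0, so a_3 = 4.
so x = [9; 3, 1, 4].
Convergents (p_i = a_i*p_{i-1} + p_{i-2}, q_i = a_i*q_{i-1} + q_{i-2} with p_{-2}=0, p_{-1}=1, q_{-2}=1, q_{-1}=0), until the denominator exceeds 6:
  i=0: a_0=9, p_0 = 9*1 + 0 = 9, q_0 = 9*0 + 1 = 1.
  i=1: a_1=3, p_1 = 3*9 + 1 = 28, q_1 = 3*1 + 0 = 3.
  i=2: a_2=1, p_2 = 1*28 + 9 = 37, q_2 = 1*3 + 1 = 4.
  i=3: a_3=4, p_3 = 4*37 + 28 = 176, q_3 = 4*4 + 3 = 19.
q_3 = 19 > 6, so the last convergent with denominator <= 6 is p_2/q_2 = 37/4.
The closest fraction with denominator <= 6 is either p_2/q_2 or the intermediate fraction (k*p_2 + p_1)/(k*q_2 + q_1) with the largest k >= 1 whose denominator stays <= 6; these approach x as k grows, and every other convergent or intermediate fraction in range is farther away.
Largest k: floor((6 - q_1)/q_2) = floor((6 - 3)/4) = 0.
Since k = 0, no intermediate fraction beyond p_2/q_2 has denominator <= 6, so the convergent 37/4 is the closest (its error is |176*4 - 37*19|/(19*4) = 1/76).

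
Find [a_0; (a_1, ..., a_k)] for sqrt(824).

Write x_i = (sqrt(824) + m_i)/d_i with (m_0, d_0) = (0, 1). a_0 = floor(sqrt(824)) = 28, since 28^2 = 784 <= 824 < 841 = 29^2.
Iterate m_{i+1} = d_i*a_i - m_i, d_{i+1} = (824 - m_{i+1}^2)/d_i, a_{i+1} = floor((a_0 + m_{i+1})/d_{i+1}):
  m_1 = 1*28 - 0 = 28, d_1 = (824 - 28^2)/1 = 40/1 = 40, a_1 = floor((28 + 28)/40) = 1.
  m_2 = 40*1 - 28 = 12, d_2 = (824 - 12^2)/40 = 680/40 = 17, a_2 = floor((28 + 12)/17) = 2.
  m_3 = 17*2 - 12 = 22, d_3 = (824 - 22^2)/17 = 340/17 = 20, a_3 = floor((28 + 22)/20) = 2.
  m_4 = 20*2 - 22 = 18, d_4 = (824 - 18^2)/20 = 500/20 = 25, a_4 = floor((28 + 18)/25) = 1.
  m_5 = 25*1 - 18 = 7, d_5 = (824 - 7^2)/25 = 775/25 = 31, a_5 = floor((28 + 7)/31) = 1.
  m_6 = 31*1 - 7 = 24, d_6 = (824 - 24^2)/31 = 248/31 = 8, a_6 = floor((28 + 24)/8) = 6.
  m_7 = 8*6 - 24 = 24, d_7 = (824 - 24^2)/8 = 248/8 = 31, a_7 = floor((28 + 24)/31) = 1.
  m_8 = 31*1 - 24 = 7, d_8 = (824 - 7^2)/31 = 775/31 = 25, a_8 = floor((28 + 7)/25) = 1.
  m_9 = 25*1 - 7 = 18, d_9 = (824 - 18^2)/25 = 500/25 = 20, a_9 = floor((28 + 18)/20) = 2.
  m_10 = 20*2 - 18 = 22, d_10 = (824 - 22^2)/20 = 340/20 = 17, a_10 = floor((28 + 22)/17) = 2.
  m_11 = 17*2 - 22 = 12, d_11 = (824 - 12^2)/17 = 680/17 = 40, a_11 = floor((28 + 12)/40) = 1.
  m_12 = 40*1 - 12 = 28, d_12 = (824 - 28^2)/40 = 40/40 = 1, a_12 = floor((28 + 28)/1) = 56.
  m_13 = 1*56 - 28 = 28, d_13 = (824 - 28^2)/1 = 40/1 = 40: (m_13, d_13) = (m_1, d_1) = (28, 40), so from here the quotients repeat a_1, ..., a_12; the period length is 12.
Hence the expansion of sqrt(824) is a_0 = 28 followed by the repeating block 1, 2, 2, 1, 1, 6, 1, 1, 2, 2, 1, 56 (period 12).

[28; (1, 2, 2, 1, 1, 6, 1, 1, 2, 2, 1, 56)]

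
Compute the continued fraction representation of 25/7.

Run the Euclidean algorithm on 25 and 7; the successive quotients are the partial quotients a_0, a_1, ... (each step inverts the fractional part left over by the previous one):
  25 = 3*7 + 4, so a_0 = 3.
  7 = 1*4 + 3, so a_1 = 1.
  4 = 1*3 + 1, so a_2 = 1.
  3 = 3*1 + 0, so a_3 = 3.
The remainder reaches 0 after 4 divisions, so the expansion has 4 partial quotients, read off in order.

[3; 1, 1, 3]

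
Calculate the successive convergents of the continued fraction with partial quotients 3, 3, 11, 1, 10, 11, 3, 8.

Using the convergent recurrence p_i = a_i*p_{i-1} + p_{i-2}, q_i = a_i*q_{i-1} + q_{i-2} with p_{-2}=0, p_{-1}=1, q_{-2}=1, q_{-1}=0:
  i=0: a_0=3, p_0 = 3*1 + 0 = 3, q_0 = 3*0 + 1 = 1.
  i=1: a_1=3, p_1 = 3*3 + 1 = 10, q_1 = 3*1 + 0 = 3.
  i=2: a_2=11, p_2 = 11*10 + 3 = 113, q_2 = 11*3 + 1 = 34.
  i=3: a_3=1, p_3 = 1*113 + 10 = 123, q_3 = 1*34 + 3 = 37.
  i=4: a_4=10, p_4 = 10*123 + 113 = 1343, q_4 = 10*37 + 34 = 404.
  i=5: a_5=11, p_5 = 11*1343 + 123 = 14896, q_5 = 11*404 + 37 = 4481.
  i=6: a_6=3, p_6 = 3*14896 + 1343 = 46031, q_6 = 3*4481 + 404 = 13847.
  i=7: a_7=8, p_7 = 8*46031 + 14896 = 383144, q_7 = 8*13847 + 4481 = 115257.

3/1, 10/3, 113/34, 123/37, 1343/404, 14896/4481, 46031/13847, 383144/115257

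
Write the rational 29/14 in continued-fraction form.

[2; 14]

Run the Euclidean algorithm on 29 and 14; the successive quotients are the partial quotients a_0, a_1, ... (each step inverts the fractional part left over by the previous one):
  29 = 2*14 + 1, so a_0 = 2.
  14 = 14*1 + 0, so a_1 = 14.
The remainder reaches 0 after 2 divisions, so the expansion has 2 partial quotients, read off in order.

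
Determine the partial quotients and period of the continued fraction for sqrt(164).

Write x_i = (sqrt(164) + m_i)/d_i with (m_0, d_0) = (0, 1). a_0 = floor(sqrt(164)) = 12, since 12^2 = 144 <= 164 < 169 = 13^2.
Iterate m_{i+1} = d_i*a_i - m_i, d_{i+1} = (164 - m_{i+1}^2)/d_i, a_{i+1} = floor((a_0 + m_{i+1})/d_{i+1}):
  m_1 = 1*12 - 0 = 12, d_1 = (164 - 12^2)/1 = 20/1 = 20, a_1 = floor((12 + 12)/20) = 1.
  m_2 = 20*1 - 12 = 8, d_2 = (164 - 8^2)/20 = 100/20 = 5, a_2 = floor((12 + 8)/5) = 4.
  m_3 = 5*4 - 8 = 12, d_3 = (164 - 12^2)/5 = 20/5 = 4, a_3 = floor((12 + 12)/4) = 6.
  m_4 = 4*6 - 12 = 12, d_4 = (164 - 12^2)/4 = 20/4 = 5, a_4 = floor((12 + 12)/5) = 4.
  m_5 = 5*4 - 12 = 8, d_5 = (164 - 8^2)/5 = 100/5 = 20, a_5 = floor((12 + 8)/20) = 1.
  m_6 = 20*1 - 8 = 12, d_6 = (164 - 12^2)/20 = 20/20 = 1, a_6 = floor((12 + 12)/1) = 24.
  m_7 = 1*24 - 12 = 12, d_7 = (164 - 12^2)/1 = 20/1 = 20: (m_7, d_7) = (m_1, d_1) = (12, 20), so from here the quotients repeat a_1, ..., a_6; the period length is 6.
Hence the expansion of sqrt(164) is a_0 = 12 followed by the repeating block 1, 4, 6, 4, 1, 24 (period 6).

[12; (1, 4, 6, 4, 1, 24)]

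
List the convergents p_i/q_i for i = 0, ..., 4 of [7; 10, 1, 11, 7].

Using the convergent recurrence p_i = a_i*p_{i-1} + p_{i-2}, q_i = a_i*q_{i-1} + q_{i-2} with p_{-2}=0, p_{-1}=1, q_{-2}=1, q_{-1}=0:
  i=0: a_0=7, p_0 = 7*1 + 0 = 7, q_0 = 7*0 + 1 = 1.
  i=1: a_1=10, p_1 = 10*7 + 1 = 71, q_1 = 10*1 + 0 = 10.
  i=2: a_2=1, p_2 = 1*71 + 7 = 78, q_2 = 1*10 + 1 = 11.
  i=3: a_3=11, p_3 = 11*78 + 71 = 929, q_3 = 11*11 + 10 = 131.
  i=4: a_4=7, p_4 = 7*929 + 78 = 6581, q_4 = 7*131 + 11 = 928.

7/1, 71/10, 78/11, 929/131, 6581/928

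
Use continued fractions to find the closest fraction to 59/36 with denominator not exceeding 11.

Expand x = 59/36 as a continued fraction with the Euclidean algorithm:
  59 = 1*36 + 23, so a_0 = 1.
  36 = 1*23 + 13, so a_1 = 1.
  23 = 1*13 + 10, so a_2 = 1.
  13 = 1*10 + 3, so a_3 = 1.
  10 = 3*3 + 1, so a_4 = 3.
  3 = 3*1 + 0, so a_5 = 3.
so x = [1; 1, 1, 1, 3, 3].
Convergents (p_i = a_i*p_{i-1} + p_{i-2}, q_i = a_i*q_{i-1} + q_{i-2} with p_{-2}=0, p_{-1}=1, q_{-2}=1, q_{-1}=0), until the denominator exceeds 11:
  i=0: a_0=1, p_0 = 1*1 + 0 = 1, q_0 = 1*0 + 1 = 1.
  i=1: a_1=1, p_1 = 1*1 + 1 = 2, q_1 = 1*1 + 0 = 1.
  i=2: a_2=1, p_2 = 1*2 + 1 = 3, q_2 = 1*1 + 1 = 2.
  i=3: a_3=1, p_3 = 1*3 + 2 = 5, q_3 = 1*2 + 1 = 3.
  i=4: a_4=3, p_4 = 3*5 + 3 = 18, q_4 = 3*3 + 2 = 11.
  i=5: a_5=3, p_5 = 3*18 + 5 = 59, q_5 = 3*11 + 3 = 36.
q_5 = 36 > 11, so the last convergent with denominator <= 11 is p_4/q_4 = 18/11.
The closest fraction with denominator <= 11 is either p_4/q_4 or the intermediate fraction (k*p_4 + p_3)/(k*q_4 + q_3) with the largest k >= 1 whose denominator stays <= 11; these approach x as k grows, and every other convergent or intermediate fraction in range is farther away.
Largest k: floor((11 - q_3)/q_4) = floor((11 - 3)/11) = 0.
Since k = 0, no intermediate fraction beyond p_4/q_4 has denominator <= 11, so the convergent 18/11 is the closest (its error is |59*11 - 18*36|/(36*11) = 1/396).

18/11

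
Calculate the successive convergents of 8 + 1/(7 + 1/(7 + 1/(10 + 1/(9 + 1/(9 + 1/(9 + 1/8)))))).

8/1, 57/7, 407/50, 4127/507, 37550/4613, 342077/42024, 3116243/382829, 25272021/3104656

Using the convergent recurrence p_i = a_i*p_{i-1} + p_{i-2}, q_i = a_i*q_{i-1} + q_{i-2} with p_{-2}=0, p_{-1}=1, q_{-2}=1, q_{-1}=0:
  i=0: a_0=8, p_0 = 8*1 + 0 = 8, q_0 = 8*0 + 1 = 1.
  i=1: a_1=7, p_1 = 7*8 + 1 = 57, q_1 = 7*1 + 0 = 7.
  i=2: a_2=7, p_2 = 7*57 + 8 = 407, q_2 = 7*7 + 1 = 50.
  i=3: a_3=10, p_3 = 10*407 + 57 = 4127, q_3 = 10*50 + 7 = 507.
  i=4: a_4=9, p_4 = 9*4127 + 407 = 37550, q_4 = 9*507 + 50 = 4613.
  i=5: a_5=9, p_5 = 9*37550 + 4127 = 342077, q_5 = 9*4613 + 507 = 42024.
  i=6: a_6=9, p_6 = 9*342077 + 37550 = 3116243, q_6 = 9*42024 + 4613 = 382829.
  i=7: a_7=8, p_7 = 8*3116243 + 342077 = 25272021, q_7 = 8*382829 + 42024 = 3104656.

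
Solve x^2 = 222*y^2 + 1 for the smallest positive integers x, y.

(x, y) = (149, 10)

First expand sqrt(222) as a continued fraction. With x_i = (sqrt(222) + m_i)/d_i and (m_0, d_0) = (0, 1): a_0 = floor(sqrt(222)) = 14, since 14^2 = 196 <= 222 < 225 = 15^2.
Iterate m_{i+1} = d_i*a_i - m_i, d_{i+1} = (222 - m_{i+1}^2)/d_i, a_{i+1} = floor((a_0 + m_{i+1})/d_{i+1}):
  m_1 = 1*14 - 0 = 14, d_1 = (222 - 14^2)/1 = 26/1 = 26, a_1 = floor((14 + 14)/26) = 1.
  m_2 = 26*1 - 14 = 12, d_2 = (222 - 12^2)/26 = 78/26 = 3, a_2 = floor((14 + 12)/3) = 8.
  m_3 = 3*8 - 12 = 12, d_3 = (222 - 12^2)/3 = 78/3 = 26, a_3 = floor((14 + 12)/26) = 1.
  m_4 = 26*1 - 12 = 14, d_4 = (222 - 14^2)/26 = 26/26 = 1, a_4 = floor((14 + 14)/1) = 28.
  m_5 = 1*28 - 14 = 14, d_5 = (222 - 14^2)/1 = 26/1 = 26: (m_5, d_5) = (m_1, d_1) = (14, 26), so from here the quotients repeat a_1, ..., a_4; the period length is 4.
So sqrt(222) = [14; (1, 8, 1, 28)] with period length k = 4.
k is even, so the fundamental solution of x^2 - 222y^2 = 1 is (p_{k-1}, q_{k-1}) = (p_3, q_3); compute convergents through index 3.
Convergents (p_i = a_i*p_{i-1} + p_{i-2}, q_i = a_i*q_{i-1} + q_{i-2} with p_{-2}=0, p_{-1}=1, q_{-2}=1, q_{-1}=0):
  i=0: a_0=14, p_0 = 14*1 + 0 = 14, q_0 = 14*0 + 1 = 1.
  i=1: a_1=1, p_1 = 1*14 + 1 = 15, q_1 = 1*1 + 0 = 1.
  i=2: a_2=8, p_2 = 8*15 + 14 = 134, q_2 = 8*1 + 1 = 9.
  i=3: a_3=1, p_3 = 1*134 + 15 = 149, q_3 = 1*9 + 1 = 10.
Check: 149^2 - 222*10^2 = 22201 - 22200 = 1, so (x, y) = (149, 10) solves the equation, and by the theorem it is the least positive solution.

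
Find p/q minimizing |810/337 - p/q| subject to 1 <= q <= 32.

77/32

Expand x = 810/337 as a continued fraction with the Euclidean algorithm:
  810 = 2*337 + 136, so a_0 = 2.
  337 = 2*136 + 65, so a_1 = 2.
  136 = 2*65 + 6, so a_2 = 2.
  65 = 10*6 + 5, so a_3 = 10.
  6 = 1*5 + 1, so a_4 = 1.
  5 = 5*1 + 0, so a_5 = 5.
so x = [2; 2, 2, 10, 1, 5].
Convergents (p_i = a_i*p_{i-1} + p_{i-2}, q_i = a_i*q_{i-1} + q_{i-2} with p_{-2}=0, p_{-1}=1, q_{-2}=1, q_{-1}=0), until the denominator exceeds 32:
  i=0: a_0=2, p_0 = 2*1 + 0 = 2, q_0 = 2*0 + 1 = 1.
  i=1: a_1=2, p_1 = 2*2 + 1 = 5, q_1 = 2*1 + 0 = 2.
  i=2: a_2=2, p_2 = 2*5 + 2 = 12, q_2 = 2*2 + 1 = 5.
  i=3: a_3=10, p_3 = 10*12 + 5 = 125, q_3 = 10*5 + 2 = 52.
q_3 = 52 > 32, so the last convergent with denominator <= 32 is p_2/q_2 = 12/5.
The closest fraction with denominator <= 32 is either p_2/q_2 or the intermediate fraction (k*p_2 + p_1)/(k*q_2 + q_1) with the largest k >= 1 whose denominator stays <= 32; these approach x as k grows, and every other convergent or intermediate fraction in range is farther away.
Largest k: floor((32 - q_1)/q_2) = floor((32 - 2)/5) = 6.
That gives (6*12 + 5)/(6*5 + 2) = 77/32.
Compare the errors: |x - 12/5| = |810*5 - 12*337|/(337*5) = 6/1685, and |x - 77/32| = |810*32 - 77*337|/(337*32) = 29/10784.
Cross-multiplying, 29*1685 = 48865 < 64704 = 6*10784, so 29/10784 is smaller: the intermediate fraction 77/32 is closer to x than 12/5.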